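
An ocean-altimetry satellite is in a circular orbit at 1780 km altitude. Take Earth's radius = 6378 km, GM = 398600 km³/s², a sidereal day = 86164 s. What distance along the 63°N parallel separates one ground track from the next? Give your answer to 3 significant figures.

Semi-major axis a = 6378 + 1780 = 8158 km. Period T = 2π√(a³/μ) = 2π√(8158³/398600) = 7333.1 s = 122.22 min.
Node shift per orbit = (7333.1/86164) × 360° = 30.64°.
Equatorial spacing = 30.64 × 111.3 km/° = 3411 km.
At 63° latitude, spacing = 3411 × cos(63°) = 1548 km.

1550 km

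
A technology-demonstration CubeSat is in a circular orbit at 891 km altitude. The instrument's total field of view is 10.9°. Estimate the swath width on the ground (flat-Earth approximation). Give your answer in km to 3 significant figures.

170 km

Half-angle = 10.9°/2 = 5.45°.
Swath width ≈ 2h·tan(θ/2) = 2 × 891 × tan(5.45°) = 170.0 km.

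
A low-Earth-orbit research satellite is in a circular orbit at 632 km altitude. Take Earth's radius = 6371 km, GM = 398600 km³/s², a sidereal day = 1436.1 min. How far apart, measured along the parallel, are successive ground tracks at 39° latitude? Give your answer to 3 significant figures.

Semi-major axis a = 6371 + 632 = 7003 km. Period T = 2π√(a³/μ) = 2π√(7003³/398600) = 5832.3 s = 97.20 min.
Node shift per orbit = (5832.3/86166) × 360° = 24.37°.
Equatorial spacing = 24.37 × 111.2 km/° = 2709 km.
At 39° latitude, spacing = 2709 × cos(39°) = 2106 km.

2110 km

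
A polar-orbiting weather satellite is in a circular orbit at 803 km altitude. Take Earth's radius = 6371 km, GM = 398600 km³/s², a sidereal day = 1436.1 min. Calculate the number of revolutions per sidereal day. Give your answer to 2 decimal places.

14.25

Semi-major axis a = 6371 + 803 = 7174 km. Period T = 2π√(a³/μ) = 2π√(7174³/398600) = 6047.2 s = 100.79 min.
Orbits per sidereal day = 86166 / 6047.2 = 14.249.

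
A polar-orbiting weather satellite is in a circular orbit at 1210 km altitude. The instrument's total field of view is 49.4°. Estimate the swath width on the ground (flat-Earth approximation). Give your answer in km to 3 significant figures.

1110 km

Half-angle = 49.4°/2 = 24.7°.
Swath width ≈ 2h·tan(θ/2) = 2 × 1210 × tan(24.7°) = 1113.1 km.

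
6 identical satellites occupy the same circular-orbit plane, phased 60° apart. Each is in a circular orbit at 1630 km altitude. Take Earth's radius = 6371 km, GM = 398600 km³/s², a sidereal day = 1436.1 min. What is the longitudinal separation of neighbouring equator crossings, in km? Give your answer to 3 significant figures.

Semi-major axis a = 6371 + 1630 = 8001 km. Period T = 2π√(a³/μ) = 2π√(8001³/398600) = 7122.4 s = 118.71 min.
Single-satellite node shift = (7122.4/86166) × 360° = 29.76°.
With 6 satellites evenly phased, successive equator crossings are 29.76/6 = 4.960° apart.
That is 4.960 × 111.2 = 551 km at the equator.

551 km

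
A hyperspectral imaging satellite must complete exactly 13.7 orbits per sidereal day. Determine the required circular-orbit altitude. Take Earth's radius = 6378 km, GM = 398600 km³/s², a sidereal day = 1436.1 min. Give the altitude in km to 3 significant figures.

986 km

Required period T = 86166 / 13.7 = 6289.5 s.
From T = 2π√(a³/μ): a = (μ T²/4π²)^(1/3) = (398600 × 6289.5² / 4π²)^(1/3) = 7364 km.
Altitude h = a − R = 7364 − 6378 = 986 km.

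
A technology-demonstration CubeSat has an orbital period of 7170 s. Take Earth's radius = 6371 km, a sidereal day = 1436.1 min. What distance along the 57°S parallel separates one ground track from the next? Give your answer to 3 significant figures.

Node shift per orbit = (7170.0/86166) × 360° = 29.96°.
Equatorial spacing = 29.96 × 111.2 km/° = 3331 km.
At 57° latitude, spacing = 3331 × cos(57°) = 1814 km.

1810 km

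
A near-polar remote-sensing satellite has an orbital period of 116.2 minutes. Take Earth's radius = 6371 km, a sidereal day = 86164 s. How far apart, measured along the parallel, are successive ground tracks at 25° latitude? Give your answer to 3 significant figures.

2940 km

T = 116.2 min = 6972.0 s.
Node shift per orbit = (6972.0/86164) × 360° = 29.13°.
Equatorial spacing = 29.13 × 111.2 km/° = 3239 km.
At 25° latitude, spacing = 3239 × cos(25°) = 2936 km.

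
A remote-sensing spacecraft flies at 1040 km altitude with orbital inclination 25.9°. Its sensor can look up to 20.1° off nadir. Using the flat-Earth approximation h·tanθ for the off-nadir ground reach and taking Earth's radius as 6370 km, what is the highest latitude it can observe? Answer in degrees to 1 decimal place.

For a prograde orbit the ground track reaches latitude ±i = ±25.9°.
Sensor half-swath on the ground ≈ 1040·tan(20.1°) = 381 km = 3.42° of latitude.
Maximum observable latitude ≈ 25.9 + 3.42 = 29.3°.

29.3°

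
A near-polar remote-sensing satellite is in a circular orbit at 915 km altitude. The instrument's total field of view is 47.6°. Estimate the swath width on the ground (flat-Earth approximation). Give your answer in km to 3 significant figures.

807 km

Half-angle = 47.6°/2 = 23.8°.
Swath width ≈ 2h·tan(θ/2) = 2 × 915 × tan(23.8°) = 807.1 km.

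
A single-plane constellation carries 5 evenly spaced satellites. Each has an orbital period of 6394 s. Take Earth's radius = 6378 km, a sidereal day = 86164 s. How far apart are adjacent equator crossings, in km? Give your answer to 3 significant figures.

595 km

Single-satellite node shift = (6394.0/86164) × 360° = 26.71°.
With 5 satellites evenly phased, successive equator crossings are 26.71/5 = 5.343° apart.
That is 5.343 × 111.3 = 595 km at the equator.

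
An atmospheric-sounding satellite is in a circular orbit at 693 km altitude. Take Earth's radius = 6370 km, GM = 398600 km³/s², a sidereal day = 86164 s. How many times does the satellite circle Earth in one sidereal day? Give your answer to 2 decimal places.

Semi-major axis a = 6370 + 693 = 7063 km. Period T = 2π√(a³/μ) = 2π√(7063³/398600) = 5907.4 s = 98.46 min.
Orbits per sidereal day = 86164 / 5907.4 = 14.586.

14.59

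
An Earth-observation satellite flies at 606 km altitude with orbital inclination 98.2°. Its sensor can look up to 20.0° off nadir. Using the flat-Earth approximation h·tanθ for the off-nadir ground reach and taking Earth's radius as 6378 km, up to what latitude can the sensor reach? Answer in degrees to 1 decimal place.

83.8°

Retrograde orbit: the ground track reaches ±(180° − i) = ±(180 − 98.2) = ±81.8°.
Sensor half-swath on the ground ≈ 606·tan(20.0°) = 221 km = 1.98° of latitude.
Maximum observable latitude ≈ 81.8 + 1.98 = 83.8°.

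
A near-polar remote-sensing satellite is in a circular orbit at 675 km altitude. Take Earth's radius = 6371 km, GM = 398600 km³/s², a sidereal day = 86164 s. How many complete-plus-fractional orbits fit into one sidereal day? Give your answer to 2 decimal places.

Semi-major axis a = 6371 + 675 = 7046 km. Period T = 2π√(a³/μ) = 2π√(7046³/398600) = 5886.1 s = 98.10 min.
Orbits per sidereal day = 86164 / 5886.1 = 14.639.

14.64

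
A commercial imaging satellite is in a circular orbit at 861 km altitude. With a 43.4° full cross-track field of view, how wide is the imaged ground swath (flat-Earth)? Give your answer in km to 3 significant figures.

685 km

Half-angle = 43.4°/2 = 21.7°.
Swath width ≈ 2h·tan(θ/2) = 2 × 861 × tan(21.7°) = 685.3 km.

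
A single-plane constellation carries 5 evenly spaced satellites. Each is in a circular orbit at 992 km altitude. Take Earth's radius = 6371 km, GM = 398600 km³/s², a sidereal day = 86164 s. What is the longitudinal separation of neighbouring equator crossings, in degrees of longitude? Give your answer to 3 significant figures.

Semi-major axis a = 6371 + 992 = 7363 km. Period T = 2π√(a³/μ) = 2π√(7363³/398600) = 6287.7 s = 104.80 min.
Single-satellite node shift = (6287.7/86164) × 360° = 26.27°.
With 5 satellites evenly phased, successive equator crossings are 26.27/5 = 5.254° apart.

5.25°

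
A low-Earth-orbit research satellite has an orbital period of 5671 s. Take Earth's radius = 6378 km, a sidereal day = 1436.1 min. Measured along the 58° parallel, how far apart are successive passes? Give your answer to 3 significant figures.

Node shift per orbit = (5671.0/86166) × 360° = 23.69°.
Equatorial spacing = 23.69 × 111.3 km/° = 2637 km.
At 58° latitude, spacing = 2637 × cos(58°) = 1398 km.

1400 km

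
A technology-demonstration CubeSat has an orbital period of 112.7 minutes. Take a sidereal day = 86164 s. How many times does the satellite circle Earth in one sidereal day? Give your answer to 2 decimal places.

T = 112.7 min = 6762.0 s.
Orbits per sidereal day = 86164 / 6762.0 = 12.742.

12.74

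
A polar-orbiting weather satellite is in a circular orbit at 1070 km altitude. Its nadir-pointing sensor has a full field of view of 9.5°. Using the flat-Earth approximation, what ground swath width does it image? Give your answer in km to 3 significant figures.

Half-angle = 9.5°/2 = 4.75°.
Swath width ≈ 2h·tan(θ/2) = 2 × 1070 × tan(4.75°) = 177.8 km.

178 km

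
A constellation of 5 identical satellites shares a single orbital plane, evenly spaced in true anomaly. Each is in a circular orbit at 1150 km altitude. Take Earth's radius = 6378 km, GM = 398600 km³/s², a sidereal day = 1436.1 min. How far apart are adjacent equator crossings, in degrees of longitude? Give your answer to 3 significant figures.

5.43°

Semi-major axis a = 6378 + 1150 = 7528 km. Period T = 2π√(a³/μ) = 2π√(7528³/398600) = 6500.3 s = 108.34 min.
Single-satellite node shift = (6500.3/86166) × 360° = 27.16°.
With 5 satellites evenly phased, successive equator crossings are 27.16/5 = 5.432° apart.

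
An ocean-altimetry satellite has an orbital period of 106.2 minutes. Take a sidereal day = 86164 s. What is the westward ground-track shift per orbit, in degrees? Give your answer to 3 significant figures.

T = 106.2 min = 6372.0 s.
During one orbit Earth rotates (6372.0 / 86164) × 360° = 26.62°.

26.6°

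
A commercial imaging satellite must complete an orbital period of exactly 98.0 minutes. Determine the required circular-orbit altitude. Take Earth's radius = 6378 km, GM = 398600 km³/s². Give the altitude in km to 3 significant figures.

663 km

T = 98.0 min = 5880.0 s.
From T = 2π√(a³/μ): a = (μ T²/4π²)^(1/3) = (398600 × 5880.0² / 4π²)^(1/3) = 7041 km.
Altitude h = a − R = 7041 − 6378 = 663 km.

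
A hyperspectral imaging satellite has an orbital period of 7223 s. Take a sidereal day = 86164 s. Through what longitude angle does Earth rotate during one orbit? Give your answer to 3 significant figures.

30.2°

During one orbit Earth rotates (7223.0 / 86164) × 360° = 30.18°.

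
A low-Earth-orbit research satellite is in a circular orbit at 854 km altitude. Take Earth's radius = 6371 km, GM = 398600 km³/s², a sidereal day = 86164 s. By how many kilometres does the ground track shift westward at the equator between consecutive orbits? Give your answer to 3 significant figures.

Semi-major axis a = 6371 + 854 = 7225 km. Period T = 2π√(a³/μ) = 2π√(7225³/398600) = 6111.8 s = 101.86 min.
During one orbit Earth rotates (6111.8 / 86164) × 360° = 25.54°.
At the equator that is 25.54° × (2π·6371/360) km/° = 25.54 × 111.2 = 2839 km.

2840 km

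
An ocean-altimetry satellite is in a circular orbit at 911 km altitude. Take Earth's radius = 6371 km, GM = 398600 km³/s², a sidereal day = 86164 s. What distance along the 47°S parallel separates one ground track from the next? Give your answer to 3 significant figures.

Semi-major axis a = 6371 + 911 = 7282 km. Period T = 2π√(a³/μ) = 2π√(7282³/398600) = 6184.3 s = 103.07 min.
Node shift per orbit = (6184.3/86164) × 360° = 25.84°.
Equatorial spacing = 25.84 × 111.2 km/° = 2873 km.
At 47° latitude, spacing = 2873 × cos(47°) = 1959 km.

1960 km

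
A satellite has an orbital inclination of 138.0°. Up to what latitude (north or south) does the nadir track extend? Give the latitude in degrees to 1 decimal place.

42.0°

Retrograde orbit: the ground track reaches ±(180° − i) = ±(180 − 138.0) = ±42.0°.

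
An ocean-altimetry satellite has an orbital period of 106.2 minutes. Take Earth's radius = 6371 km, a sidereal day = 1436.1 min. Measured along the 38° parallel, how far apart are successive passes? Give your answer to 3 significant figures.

T = 106.2 min = 6372.0 s.
Node shift per orbit = (6372.0/86166) × 360° = 26.62°.
Equatorial spacing = 26.62 × 111.2 km/° = 2960 km.
At 38° latitude, spacing = 2960 × cos(38°) = 2333 km.

2330 km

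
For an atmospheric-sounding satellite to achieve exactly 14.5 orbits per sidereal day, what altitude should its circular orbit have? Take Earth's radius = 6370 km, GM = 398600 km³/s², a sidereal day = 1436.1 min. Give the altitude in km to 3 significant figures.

721 km

Required period T = 86166 / 14.5 = 5942.5 s.
From T = 2π√(a³/μ): a = (μ T²/4π²)^(1/3) = (398600 × 5942.5² / 4π²)^(1/3) = 7091 km.
Altitude h = a − R = 7091 − 6370 = 721 km.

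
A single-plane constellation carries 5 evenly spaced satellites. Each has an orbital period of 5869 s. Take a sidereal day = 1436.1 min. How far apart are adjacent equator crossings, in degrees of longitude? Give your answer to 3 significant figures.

4.90°

Single-satellite node shift = (5869.0/86166) × 360° = 24.52°.
With 5 satellites evenly phased, successive equator crossings are 24.52/5 = 4.904° apart.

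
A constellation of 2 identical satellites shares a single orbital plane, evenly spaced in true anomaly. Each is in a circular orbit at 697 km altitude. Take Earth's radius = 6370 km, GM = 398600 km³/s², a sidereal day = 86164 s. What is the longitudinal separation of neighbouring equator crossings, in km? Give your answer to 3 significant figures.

1370 km

Semi-major axis a = 6370 + 697 = 7067 km. Period T = 2π√(a³/μ) = 2π√(7067³/398600) = 5912.4 s = 98.54 min.
Single-satellite node shift = (5912.4/86164) × 360° = 24.70°.
With 2 satellites evenly phased, successive equator crossings are 24.70/2 = 12.351° apart.
That is 12.351 × 111.2 = 1373 km at the equator.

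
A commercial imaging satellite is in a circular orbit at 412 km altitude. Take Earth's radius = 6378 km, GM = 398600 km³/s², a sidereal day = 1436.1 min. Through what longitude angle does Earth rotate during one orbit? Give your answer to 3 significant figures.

Semi-major axis a = 6378 + 412 = 6790 km. Period T = 2π√(a³/μ) = 2π√(6790³/398600) = 5568.2 s = 92.80 min.
During one orbit Earth rotates (5568.2 / 86166) × 360° = 23.26°.

23.3°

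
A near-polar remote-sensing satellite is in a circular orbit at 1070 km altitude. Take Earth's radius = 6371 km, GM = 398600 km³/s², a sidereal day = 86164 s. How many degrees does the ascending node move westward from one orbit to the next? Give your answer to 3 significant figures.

26.7°

Semi-major axis a = 6371 + 1070 = 7441 km. Period T = 2π√(a³/μ) = 2π√(7441³/398600) = 6387.9 s = 106.47 min.
During one orbit Earth rotates (6387.9 / 86164) × 360° = 26.69°.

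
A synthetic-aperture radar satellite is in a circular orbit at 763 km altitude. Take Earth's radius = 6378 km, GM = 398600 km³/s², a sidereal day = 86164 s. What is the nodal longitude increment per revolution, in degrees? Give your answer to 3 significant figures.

Semi-major axis a = 6378 + 763 = 7141 km. Period T = 2π√(a³/μ) = 2π√(7141³/398600) = 6005.5 s = 100.09 min.
During one orbit Earth rotates (6005.5 / 86164) × 360° = 25.09°.

25.1°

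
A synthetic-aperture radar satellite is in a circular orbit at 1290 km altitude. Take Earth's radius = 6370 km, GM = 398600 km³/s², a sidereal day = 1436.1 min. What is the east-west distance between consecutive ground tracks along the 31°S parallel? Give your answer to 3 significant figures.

Semi-major axis a = 6370 + 1290 = 7660 km. Period T = 2π√(a³/μ) = 2π√(7660³/398600) = 6672.0 s = 111.20 min.
Node shift per orbit = (6672.0/86166) × 360° = 27.88°.
Equatorial spacing = 27.88 × 111.2 km/° = 3099 km.
At 31° latitude, spacing = 3099 × cos(31°) = 2656 km.

2660 km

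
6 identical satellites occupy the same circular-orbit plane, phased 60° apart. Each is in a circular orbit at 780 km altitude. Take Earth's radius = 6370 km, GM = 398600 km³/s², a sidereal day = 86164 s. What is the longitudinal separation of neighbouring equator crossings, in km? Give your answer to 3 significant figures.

466 km

Semi-major axis a = 6370 + 780 = 7150 km. Period T = 2π√(a³/μ) = 2π√(7150³/398600) = 6016.9 s = 100.28 min.
Single-satellite node shift = (6016.9/86164) × 360° = 25.14°.
With 6 satellites evenly phased, successive equator crossings are 25.14/6 = 4.190° apart.
That is 4.190 × 111.2 = 466 km at the equator.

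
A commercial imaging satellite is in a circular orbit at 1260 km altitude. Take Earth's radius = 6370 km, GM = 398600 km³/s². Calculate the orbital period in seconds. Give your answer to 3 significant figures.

6630 seconds

Semi-major axis a = 6370 + 1260 = 7630 km. Period T = 2π√(a³/μ) = 2π√(7630³/398600) = 6632.8 s = 110.55 min.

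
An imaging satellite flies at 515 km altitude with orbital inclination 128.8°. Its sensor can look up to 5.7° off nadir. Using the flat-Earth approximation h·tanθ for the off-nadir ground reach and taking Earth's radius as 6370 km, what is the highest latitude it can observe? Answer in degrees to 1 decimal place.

51.7°

Retrograde orbit: the ground track reaches ±(180° − i) = ±(180 − 128.8) = ±51.2°.
Sensor half-swath on the ground ≈ 515·tan(5.7°) = 51 km = 0.46° of latitude.
Maximum observable latitude ≈ 51.2 + 0.46 = 51.7°.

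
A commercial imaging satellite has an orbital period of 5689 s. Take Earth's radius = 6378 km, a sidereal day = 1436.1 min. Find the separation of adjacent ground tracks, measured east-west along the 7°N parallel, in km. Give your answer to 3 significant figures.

Node shift per orbit = (5689.0/86166) × 360° = 23.77°.
Equatorial spacing = 23.77 × 111.3 km/° = 2646 km.
At 7° latitude, spacing = 2646 × cos(7°) = 2626 km.

2630 km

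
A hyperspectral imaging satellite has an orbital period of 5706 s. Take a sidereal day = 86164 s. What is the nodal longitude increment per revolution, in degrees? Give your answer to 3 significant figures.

During one orbit Earth rotates (5706.0 / 86164) × 360° = 23.84°.

23.8°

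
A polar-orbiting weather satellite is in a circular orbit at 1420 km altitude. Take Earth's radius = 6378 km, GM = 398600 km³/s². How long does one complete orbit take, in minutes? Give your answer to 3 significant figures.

114 min

Semi-major axis a = 6378 + 1420 = 7798 km. Period T = 2π√(a³/μ) = 2π√(7798³/398600) = 6853.1 s = 114.22 min.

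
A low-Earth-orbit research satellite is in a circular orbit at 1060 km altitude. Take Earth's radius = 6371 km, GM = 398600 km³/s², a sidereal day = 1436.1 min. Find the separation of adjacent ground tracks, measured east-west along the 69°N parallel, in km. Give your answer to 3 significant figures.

1060 km

Semi-major axis a = 6371 + 1060 = 7431 km. Period T = 2π√(a³/μ) = 2π√(7431³/398600) = 6375.0 s = 106.25 min.
Node shift per orbit = (6375.0/86166) × 360° = 26.63°.
Equatorial spacing = 26.63 × 111.2 km/° = 2962 km.
At 69° latitude, spacing = 2962 × cos(69°) = 1061 km.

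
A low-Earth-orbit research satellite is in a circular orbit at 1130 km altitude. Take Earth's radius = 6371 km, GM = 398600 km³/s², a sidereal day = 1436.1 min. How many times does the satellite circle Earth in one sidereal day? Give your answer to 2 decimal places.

13.33

Semi-major axis a = 6371 + 1130 = 7501 km. Period T = 2π√(a³/μ) = 2π√(7501³/398600) = 6465.3 s = 107.76 min.
Orbits per sidereal day = 86166 / 6465.3 = 13.327.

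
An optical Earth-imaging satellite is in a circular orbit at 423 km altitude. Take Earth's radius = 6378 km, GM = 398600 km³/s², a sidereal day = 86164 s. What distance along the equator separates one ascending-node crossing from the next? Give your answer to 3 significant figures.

2600 km

Semi-major axis a = 6378 + 423 = 6801 km. Period T = 2π√(a³/μ) = 2π√(6801³/398600) = 5581.8 s = 93.03 min.
During one orbit Earth rotates (5581.8 / 86164) × 360° = 23.32°.
At the equator that is 23.32° × (2π·6378/360) km/° = 23.32 × 111.3 = 2596 km.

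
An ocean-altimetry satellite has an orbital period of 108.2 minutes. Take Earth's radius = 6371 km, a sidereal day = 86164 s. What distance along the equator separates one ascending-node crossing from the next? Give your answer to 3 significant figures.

3020 km

T = 108.2 min = 6492.0 s.
During one orbit Earth rotates (6492.0 / 86164) × 360° = 27.12°.
At the equator that is 27.12° × (2π·6371/360) km/° = 27.12 × 111.2 = 3016 km.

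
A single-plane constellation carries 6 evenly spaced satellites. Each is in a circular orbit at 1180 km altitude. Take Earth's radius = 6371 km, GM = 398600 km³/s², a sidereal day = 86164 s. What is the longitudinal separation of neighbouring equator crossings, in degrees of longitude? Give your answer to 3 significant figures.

4.55°

Semi-major axis a = 6371 + 1180 = 7551 km. Period T = 2π√(a³/μ) = 2π√(7551³/398600) = 6530.1 s = 108.83 min.
Single-satellite node shift = (6530.1/86164) × 360° = 27.28°.
With 6 satellites evenly phased, successive equator crossings are 27.28/6 = 4.547° apart.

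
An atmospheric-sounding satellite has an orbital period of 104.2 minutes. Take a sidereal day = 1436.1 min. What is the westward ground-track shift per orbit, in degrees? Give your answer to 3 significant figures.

26.1°

T = 104.2 min = 6252.0 s.
During one orbit Earth rotates (6252.0 / 86166) × 360° = 26.12°.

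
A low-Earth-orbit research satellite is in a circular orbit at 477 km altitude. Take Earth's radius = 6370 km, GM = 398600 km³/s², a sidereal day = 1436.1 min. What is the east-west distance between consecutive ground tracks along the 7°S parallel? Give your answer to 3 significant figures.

2600 km

Semi-major axis a = 6370 + 477 = 6847 km. Period T = 2π√(a³/μ) = 2π√(6847³/398600) = 5638.5 s = 93.97 min.
Node shift per orbit = (5638.5/86166) × 360° = 23.56°.
Equatorial spacing = 23.56 × 111.2 km/° = 2619 km.
At 7° latitude, spacing = 2619 × cos(7°) = 2600 km.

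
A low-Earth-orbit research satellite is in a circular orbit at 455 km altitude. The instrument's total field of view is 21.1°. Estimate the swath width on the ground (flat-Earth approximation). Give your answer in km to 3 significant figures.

Half-angle = 21.1°/2 = 10.55°.
Swath width ≈ 2h·tan(θ/2) = 2 × 455 × tan(10.55°) = 169.5 km.

169 km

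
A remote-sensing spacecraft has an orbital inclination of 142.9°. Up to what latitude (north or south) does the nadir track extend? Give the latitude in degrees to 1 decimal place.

Retrograde orbit: the ground track reaches ±(180° − i) = ±(180 − 142.9) = ±37.1°.

37.1°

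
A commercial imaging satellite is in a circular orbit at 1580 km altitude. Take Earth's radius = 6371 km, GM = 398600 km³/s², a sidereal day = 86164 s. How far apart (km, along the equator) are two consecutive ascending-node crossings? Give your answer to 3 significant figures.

3280 km

Semi-major axis a = 6371 + 1580 = 7951 km. Period T = 2π√(a³/μ) = 2π√(7951³/398600) = 7055.8 s = 117.60 min.
During one orbit Earth rotates (7055.8 / 86164) × 360° = 29.48°.
At the equator that is 29.48° × (2π·6371/360) km/° = 29.48 × 111.2 = 3278 km.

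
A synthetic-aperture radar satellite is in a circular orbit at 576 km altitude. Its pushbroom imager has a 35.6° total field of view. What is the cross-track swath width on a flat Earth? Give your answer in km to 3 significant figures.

Half-angle = 35.6°/2 = 17.8°.
Swath width ≈ 2h·tan(θ/2) = 2 × 576 × tan(17.8°) = 369.9 km.

370 km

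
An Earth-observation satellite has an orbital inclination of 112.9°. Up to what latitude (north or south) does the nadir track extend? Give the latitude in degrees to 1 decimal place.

Retrograde orbit: the ground track reaches ±(180° − i) = ±(180 − 112.9) = ±67.1°.

67.1°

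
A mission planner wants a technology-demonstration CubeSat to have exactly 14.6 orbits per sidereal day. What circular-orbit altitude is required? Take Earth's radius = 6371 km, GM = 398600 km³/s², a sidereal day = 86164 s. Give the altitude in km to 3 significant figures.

Required period T = 86164 / 14.6 = 5901.6 s.
From T = 2π√(a³/μ): a = (μ T²/4π²)^(1/3) = (398600 × 5901.6² / 4π²)^(1/3) = 7058 km.
Altitude h = a − R = 7058 − 6371 = 687 km.

687 km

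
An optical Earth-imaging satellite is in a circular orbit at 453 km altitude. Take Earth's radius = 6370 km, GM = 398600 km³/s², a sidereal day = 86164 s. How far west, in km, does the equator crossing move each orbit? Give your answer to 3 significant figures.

2610 km

Semi-major axis a = 6370 + 453 = 6823 km. Period T = 2π√(a³/μ) = 2π√(6823³/398600) = 5608.9 s = 93.48 min.
During one orbit Earth rotates (5608.9 / 86164) × 360° = 23.43°.
At the equator that is 23.43° × (2π·6370/360) km/° = 23.43 × 111.2 = 2605 km.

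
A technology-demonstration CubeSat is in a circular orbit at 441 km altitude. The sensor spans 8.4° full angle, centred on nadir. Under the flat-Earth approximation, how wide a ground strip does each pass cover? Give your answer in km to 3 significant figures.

Half-angle = 8.4°/2 = 4.2°.
Swath width ≈ 2h·tan(θ/2) = 2 × 441 × tan(4.2°) = 64.8 km.

64.8 km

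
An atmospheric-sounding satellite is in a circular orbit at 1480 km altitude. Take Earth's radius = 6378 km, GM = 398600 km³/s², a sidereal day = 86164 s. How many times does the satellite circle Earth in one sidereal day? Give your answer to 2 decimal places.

Semi-major axis a = 6378 + 1480 = 7858 km. Period T = 2π√(a³/μ) = 2π√(7858³/398600) = 6932.3 s = 115.54 min.
Orbits per sidereal day = 86164 / 6932.3 = 12.429.

12.43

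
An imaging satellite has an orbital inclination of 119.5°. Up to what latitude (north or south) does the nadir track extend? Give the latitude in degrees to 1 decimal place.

Retrograde orbit: the ground track reaches ±(180° − i) = ±(180 − 119.5) = ±60.5°.

60.5°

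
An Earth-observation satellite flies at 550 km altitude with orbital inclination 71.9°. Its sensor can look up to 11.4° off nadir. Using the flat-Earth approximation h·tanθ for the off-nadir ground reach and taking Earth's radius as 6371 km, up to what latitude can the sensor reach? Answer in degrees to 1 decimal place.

For a prograde orbit the ground track reaches latitude ±i = ±71.9°.
Sensor half-swath on the ground ≈ 550·tan(11.4°) = 111 km = 1.00° of latitude.
Maximum observable latitude ≈ 71.9 + 1.00 = 72.9°.

72.9°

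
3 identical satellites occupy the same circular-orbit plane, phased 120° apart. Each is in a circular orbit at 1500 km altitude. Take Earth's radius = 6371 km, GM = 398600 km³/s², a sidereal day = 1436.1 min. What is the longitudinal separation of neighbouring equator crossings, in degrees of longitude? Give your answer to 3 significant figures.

Semi-major axis a = 6371 + 1500 = 7871 km. Period T = 2π√(a³/μ) = 2π√(7871³/398600) = 6949.5 s = 115.83 min.
Single-satellite node shift = (6949.5/86166) × 360° = 29.04°.
With 3 satellites evenly phased, successive equator crossings are 29.04/3 = 9.678° apart.

9.68°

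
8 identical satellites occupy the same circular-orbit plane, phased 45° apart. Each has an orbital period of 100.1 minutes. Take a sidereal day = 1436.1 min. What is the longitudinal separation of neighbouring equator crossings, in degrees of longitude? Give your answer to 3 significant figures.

3.14°

T = 100.1 min = 6006.0 s.
Single-satellite node shift = (6006.0/86166) × 360° = 25.09°.
With 8 satellites evenly phased, successive equator crossings are 25.09/8 = 3.137° apart.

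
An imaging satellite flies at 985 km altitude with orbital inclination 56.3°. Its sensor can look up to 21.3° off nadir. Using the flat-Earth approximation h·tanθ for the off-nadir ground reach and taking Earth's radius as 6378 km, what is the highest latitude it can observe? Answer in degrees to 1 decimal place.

59.7°

For a prograde orbit the ground track reaches latitude ±i = ±56.3°.
Sensor half-swath on the ground ≈ 985·tan(21.3°) = 384 km = 3.45° of latitude.
Maximum observable latitude ≈ 56.3 + 3.45 = 59.7°.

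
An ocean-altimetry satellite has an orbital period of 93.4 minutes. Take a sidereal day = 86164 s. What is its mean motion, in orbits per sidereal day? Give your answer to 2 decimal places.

15.38

T = 93.4 min = 5604.0 s.
Orbits per sidereal day = 86164 / 5604.0 = 15.375.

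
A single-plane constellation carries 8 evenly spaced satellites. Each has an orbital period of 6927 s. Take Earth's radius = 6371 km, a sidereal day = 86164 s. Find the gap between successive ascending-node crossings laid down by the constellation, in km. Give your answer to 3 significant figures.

Single-satellite node shift = (6927.0/86164) × 360° = 28.94°.
With 8 satellites evenly phased, successive equator crossings are 28.94/8 = 3.618° apart.
That is 3.618 × 111.2 = 402 km at the equator.

402 km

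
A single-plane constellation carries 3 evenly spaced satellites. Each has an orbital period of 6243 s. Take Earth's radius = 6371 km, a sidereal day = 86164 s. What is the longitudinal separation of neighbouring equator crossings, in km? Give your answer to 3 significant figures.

967 km

Single-satellite node shift = (6243.0/86164) × 360° = 26.08°.
With 3 satellites evenly phased, successive equator crossings are 26.08/3 = 8.695° apart.
That is 8.695 × 111.2 = 967 km at the equator.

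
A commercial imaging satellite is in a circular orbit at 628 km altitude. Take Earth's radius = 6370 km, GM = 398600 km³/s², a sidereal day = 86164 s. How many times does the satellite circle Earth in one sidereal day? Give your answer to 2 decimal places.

14.79

Semi-major axis a = 6370 + 628 = 6998 km. Period T = 2π√(a³/μ) = 2π√(6998³/398600) = 5826.0 s = 97.10 min.
Orbits per sidereal day = 86164 / 5826.0 = 14.790.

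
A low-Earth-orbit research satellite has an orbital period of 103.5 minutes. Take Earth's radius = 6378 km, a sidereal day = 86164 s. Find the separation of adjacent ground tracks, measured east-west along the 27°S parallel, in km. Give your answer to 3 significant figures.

2570 km

T = 103.5 min = 6210.0 s.
Node shift per orbit = (6210.0/86164) × 360° = 25.95°.
Equatorial spacing = 25.95 × 111.3 km/° = 2888 km.
At 27° latitude, spacing = 2888 × cos(27°) = 2573 km.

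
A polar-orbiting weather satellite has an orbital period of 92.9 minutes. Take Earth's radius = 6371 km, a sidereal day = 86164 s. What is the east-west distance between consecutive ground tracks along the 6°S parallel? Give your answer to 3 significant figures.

T = 92.9 min = 5574.0 s.
Node shift per orbit = (5574.0/86164) × 360° = 23.29°.
Equatorial spacing = 23.29 × 111.2 km/° = 2590 km.
At 6° latitude, spacing = 2590 × cos(6°) = 2575 km.

2580 km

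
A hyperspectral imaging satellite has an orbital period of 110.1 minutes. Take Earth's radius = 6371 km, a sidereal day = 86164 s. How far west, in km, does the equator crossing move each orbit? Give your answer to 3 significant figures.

3070 km

T = 110.1 min = 6606.0 s.
During one orbit Earth rotates (6606.0 / 86164) × 360° = 27.60°.
At the equator that is 27.60° × (2π·6371/360) km/° = 27.60 × 111.2 = 3069 km.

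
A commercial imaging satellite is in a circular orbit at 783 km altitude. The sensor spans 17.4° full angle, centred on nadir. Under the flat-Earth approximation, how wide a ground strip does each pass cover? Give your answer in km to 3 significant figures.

240 km

Half-angle = 17.4°/2 = 8.7°.
Swath width ≈ 2h·tan(θ/2) = 2 × 783 × tan(8.7°) = 239.6 km.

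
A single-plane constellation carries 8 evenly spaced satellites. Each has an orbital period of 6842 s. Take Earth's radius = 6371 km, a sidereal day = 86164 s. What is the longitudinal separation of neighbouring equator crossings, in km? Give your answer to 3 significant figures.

397 km

Single-satellite node shift = (6842.0/86164) × 360° = 28.59°.
With 8 satellites evenly phased, successive equator crossings are 28.59/8 = 3.573° apart.
That is 3.573 × 111.2 = 397 km at the equator.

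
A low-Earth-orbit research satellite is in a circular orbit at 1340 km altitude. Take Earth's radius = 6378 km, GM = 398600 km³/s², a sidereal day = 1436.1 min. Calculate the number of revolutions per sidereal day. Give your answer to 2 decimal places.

12.77

Semi-major axis a = 6378 + 1340 = 7718 km. Period T = 2π√(a³/μ) = 2π√(7718³/398600) = 6747.9 s = 112.46 min.
Orbits per sidereal day = 86166 / 6747.9 = 12.769.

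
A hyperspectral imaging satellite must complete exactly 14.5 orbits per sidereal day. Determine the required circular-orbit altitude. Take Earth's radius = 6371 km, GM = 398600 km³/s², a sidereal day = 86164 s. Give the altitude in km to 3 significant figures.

Required period T = 86164 / 14.5 = 5942.3 s.
From T = 2π√(a³/μ): a = (μ T²/4π²)^(1/3) = (398600 × 5942.3² / 4π²)^(1/3) = 7091 km.
Altitude h = a − R = 7091 − 6371 = 720 km.

720 km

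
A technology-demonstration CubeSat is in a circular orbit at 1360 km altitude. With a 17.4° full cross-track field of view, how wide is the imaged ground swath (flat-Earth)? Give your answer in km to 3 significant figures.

416 km

Half-angle = 17.4°/2 = 8.7°.
Swath width ≈ 2h·tan(θ/2) = 2 × 1360 × tan(8.7°) = 416.2 km.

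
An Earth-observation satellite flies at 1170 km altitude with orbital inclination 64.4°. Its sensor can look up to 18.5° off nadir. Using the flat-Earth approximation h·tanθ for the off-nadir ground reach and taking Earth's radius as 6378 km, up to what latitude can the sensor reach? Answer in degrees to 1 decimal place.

67.9°

For a prograde orbit the ground track reaches latitude ±i = ±64.4°.
Sensor half-swath on the ground ≈ 1170·tan(18.5°) = 391 km = 3.52° of latitude.
Maximum observable latitude ≈ 64.4 + 3.52 = 67.9°.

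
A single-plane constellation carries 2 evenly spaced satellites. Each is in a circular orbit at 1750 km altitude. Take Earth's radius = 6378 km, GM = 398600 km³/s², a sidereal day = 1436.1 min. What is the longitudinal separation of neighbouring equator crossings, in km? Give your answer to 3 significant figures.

1700 km

Semi-major axis a = 6378 + 1750 = 8128 km. Period T = 2π√(a³/μ) = 2π√(8128³/398600) = 7292.7 s = 121.54 min.
Single-satellite node shift = (7292.7/86166) × 360° = 30.47°.
With 2 satellites evenly phased, successive equator crossings are 30.47/2 = 15.234° apart.
That is 15.234 × 111.3 = 1696 km at the equator.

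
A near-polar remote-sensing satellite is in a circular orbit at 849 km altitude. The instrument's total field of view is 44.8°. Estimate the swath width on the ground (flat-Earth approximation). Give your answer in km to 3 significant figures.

Half-angle = 44.8°/2 = 22.4°.
Swath width ≈ 2h·tan(θ/2) = 2 × 849 × tan(22.4°) = 699.9 km.

700 km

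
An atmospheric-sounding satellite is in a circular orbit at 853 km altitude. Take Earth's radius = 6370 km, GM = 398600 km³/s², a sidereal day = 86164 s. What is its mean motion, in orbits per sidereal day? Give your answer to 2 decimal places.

Semi-major axis a = 6370 + 853 = 7223 km. Period T = 2π√(a³/μ) = 2π√(7223³/398600) = 6109.2 s = 101.82 min.
Orbits per sidereal day = 86164 / 6109.2 = 14.104.

14.10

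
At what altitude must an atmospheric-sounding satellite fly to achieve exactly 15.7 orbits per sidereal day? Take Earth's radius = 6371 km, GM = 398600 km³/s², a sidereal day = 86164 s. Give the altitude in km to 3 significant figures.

354 km

Required period T = 86164 / 15.7 = 5488.2 s.
From T = 2π√(a³/μ): a = (μ T²/4π²)^(1/3) = (398600 × 5488.2² / 4π²)^(1/3) = 6725 km.
Altitude h = a − R = 6725 − 6371 = 354 km.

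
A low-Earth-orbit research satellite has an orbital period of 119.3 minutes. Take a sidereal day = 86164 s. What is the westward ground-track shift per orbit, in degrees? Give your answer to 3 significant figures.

T = 119.3 min = 7158.0 s.
During one orbit Earth rotates (7158.0 / 86164) × 360° = 29.91°.

29.9°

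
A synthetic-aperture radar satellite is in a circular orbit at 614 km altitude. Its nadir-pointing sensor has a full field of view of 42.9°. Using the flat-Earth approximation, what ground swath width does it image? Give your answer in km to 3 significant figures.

Half-angle = 42.9°/2 = 21.45°.
Swath width ≈ 2h·tan(θ/2) = 2 × 614 × tan(21.45°) = 482.5 km.

482 km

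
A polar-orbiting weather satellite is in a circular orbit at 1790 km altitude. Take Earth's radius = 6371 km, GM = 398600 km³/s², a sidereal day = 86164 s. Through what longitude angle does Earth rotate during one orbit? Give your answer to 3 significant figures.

30.7°

Semi-major axis a = 6371 + 1790 = 8161 km. Period T = 2π√(a³/μ) = 2π√(8161³/398600) = 7337.1 s = 122.29 min.
During one orbit Earth rotates (7337.1 / 86164) × 360° = 30.66°.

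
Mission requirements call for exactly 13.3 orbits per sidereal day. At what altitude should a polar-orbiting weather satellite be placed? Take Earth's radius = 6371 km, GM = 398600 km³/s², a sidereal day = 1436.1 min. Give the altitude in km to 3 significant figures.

1140 km

Required period T = 86166 / 13.3 = 6478.6 s.
From T = 2π√(a³/μ): a = (μ T²/4π²)^(1/3) = (398600 × 6478.6² / 4π²)^(1/3) = 7511 km.
Altitude h = a − R = 7511 − 6371 = 1140 km.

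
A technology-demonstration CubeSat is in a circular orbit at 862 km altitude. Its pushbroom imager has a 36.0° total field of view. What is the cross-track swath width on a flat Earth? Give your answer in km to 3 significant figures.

560 km

Half-angle = 36.0°/2 = 18°.
Swath width ≈ 2h·tan(θ/2) = 2 × 862 × tan(18°) = 560.2 km.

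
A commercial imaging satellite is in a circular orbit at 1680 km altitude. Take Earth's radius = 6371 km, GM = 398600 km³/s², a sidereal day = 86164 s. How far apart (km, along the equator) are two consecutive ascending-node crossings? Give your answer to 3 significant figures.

3340 km

Semi-major axis a = 6371 + 1680 = 8051 km. Period T = 2π√(a³/μ) = 2π√(8051³/398600) = 7189.3 s = 119.82 min.
During one orbit Earth rotates (7189.3 / 86164) × 360° = 30.04°.
At the equator that is 30.04° × (2π·6371/360) km/° = 30.04 × 111.2 = 3340 km.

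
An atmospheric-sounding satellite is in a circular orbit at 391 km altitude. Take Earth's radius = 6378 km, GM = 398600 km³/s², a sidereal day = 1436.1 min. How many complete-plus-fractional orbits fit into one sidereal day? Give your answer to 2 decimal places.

15.55

Semi-major axis a = 6378 + 391 = 6769 km. Period T = 2π√(a³/μ) = 2π√(6769³/398600) = 5542.4 s = 92.37 min.
Orbits per sidereal day = 86166 / 5542.4 = 15.547.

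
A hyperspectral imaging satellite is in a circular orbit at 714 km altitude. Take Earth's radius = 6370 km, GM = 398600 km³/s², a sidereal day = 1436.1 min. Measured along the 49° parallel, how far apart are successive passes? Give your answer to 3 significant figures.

Semi-major axis a = 6370 + 714 = 7084 km. Period T = 2π√(a³/μ) = 2π√(7084³/398600) = 5933.7 s = 98.90 min.
Node shift per orbit = (5933.7/86166) × 360° = 24.79°.
Equatorial spacing = 24.79 × 111.2 km/° = 2756 km.
At 49° latitude, spacing = 2756 × cos(49°) = 1808 km.

1810 km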